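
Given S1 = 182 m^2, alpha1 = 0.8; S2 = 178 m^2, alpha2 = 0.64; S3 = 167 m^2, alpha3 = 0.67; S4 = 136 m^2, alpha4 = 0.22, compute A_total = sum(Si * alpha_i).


182 * 0.8 = 145.6
178 * 0.64 = 113.92
167 * 0.67 = 111.89
136 * 0.22 = 29.92
A_total = 145.6 + 113.92 + 111.89 + 29.92 = 401.33 m^2


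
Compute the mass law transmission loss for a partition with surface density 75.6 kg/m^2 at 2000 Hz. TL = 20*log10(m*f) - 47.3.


m * f = 75.6 * 2000 = 151200
20*log10(151200) = 103.591 dB
TL = 103.591 - 47.3 = 56.291 dB


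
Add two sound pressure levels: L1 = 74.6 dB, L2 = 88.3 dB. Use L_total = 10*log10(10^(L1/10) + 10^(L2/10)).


10^(74.6/10) = 2.88403e+07
10^(88.3/10) = 6.76083e+08
Sum = 2.88403e+07 + 6.76083e+08 = 7.04923e+08
L_total = 10*log10(7.04923e+08) = 88.481 dB


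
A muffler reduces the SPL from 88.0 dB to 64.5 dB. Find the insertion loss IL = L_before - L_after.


Insertion loss = SPL without muffler - SPL with muffler
IL = 88.0 - 64.5 = 23.5 dB


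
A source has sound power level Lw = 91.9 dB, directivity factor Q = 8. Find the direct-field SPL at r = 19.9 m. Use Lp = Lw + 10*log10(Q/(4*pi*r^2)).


4*pi*r^2 = 4*pi*19.9^2 = 4976.41 m^2
Q / (4*pi*r^2) = 8 / 4976.41 = 0.00160758
Lp = 91.9 + 10*log10(0.00160758) = 63.962 dB


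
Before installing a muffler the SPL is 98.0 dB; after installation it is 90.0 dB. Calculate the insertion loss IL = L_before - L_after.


Insertion loss = SPL without muffler - SPL with muffler
IL = 98.0 - 90.0 = 8 dB


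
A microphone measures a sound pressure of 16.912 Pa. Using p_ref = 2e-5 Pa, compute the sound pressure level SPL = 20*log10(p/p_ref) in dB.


p / p_ref = 16.912 / 2e-5 = 845600
SPL = 20 * log10(845600) = 118.54 dB


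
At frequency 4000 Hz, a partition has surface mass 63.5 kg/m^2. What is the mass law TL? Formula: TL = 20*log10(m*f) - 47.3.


m * f = 63.5 * 4000 = 254000
20*log10(254000) = 108.097 dB
TL = 108.097 - 47.3 = 60.797 dB


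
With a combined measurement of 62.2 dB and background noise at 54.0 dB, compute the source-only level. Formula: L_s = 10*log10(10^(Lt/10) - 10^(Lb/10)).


10^(62.2/10) = 1.65959e+06
10^(54.0/10) = 251189
Difference = 1.65959e+06 - 251189 = 1.4084e+06
L_source = 10*log10(1.4084e+06) = 61.487 dB


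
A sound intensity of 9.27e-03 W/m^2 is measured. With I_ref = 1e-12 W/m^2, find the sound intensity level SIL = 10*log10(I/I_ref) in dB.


I / I_ref = 9.27e-03 / 1e-12 = 9.27e+09
SIL = 10 * log10(9.27e+09) = 99.671 dB


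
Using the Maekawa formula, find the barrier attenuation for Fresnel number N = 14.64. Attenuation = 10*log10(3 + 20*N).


3 + 20*N = 3 + 20*14.64 = 295.8
Att = 10*log10(295.8) = 24.71 dB


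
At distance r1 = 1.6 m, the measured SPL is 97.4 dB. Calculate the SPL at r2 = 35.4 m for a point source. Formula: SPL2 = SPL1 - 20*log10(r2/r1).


r2/r1 = 35.4/1.6 = 22.125
Correction = 20*log10(22.125) = 26.8977 dB
SPL2 = 97.4 - 26.8977 = 70.502 dB


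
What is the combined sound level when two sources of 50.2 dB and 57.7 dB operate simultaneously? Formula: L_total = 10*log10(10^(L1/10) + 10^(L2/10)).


10^(50.2/10) = 104713
10^(57.7/10) = 588844
Sum = 104713 + 588844 = 693557
L_total = 10*log10(693557) = 58.411 dB


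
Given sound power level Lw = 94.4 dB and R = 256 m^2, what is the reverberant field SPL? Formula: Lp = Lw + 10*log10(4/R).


4/R = 4/256 = 0.015625
Lp = 94.4 + 10*log10(0.015625) = 76.338 dB


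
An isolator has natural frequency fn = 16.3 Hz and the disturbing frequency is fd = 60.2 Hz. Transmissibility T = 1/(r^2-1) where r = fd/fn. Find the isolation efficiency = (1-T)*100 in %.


r = 60.2 / 16.3 = 3.69325
r^2 - 1 = 3.69325^2 - 1 = 12.6401
T = 1/12.6401 = 0.0791133
Efficiency = (1 - 0.0791133)*100 = 92.089 %


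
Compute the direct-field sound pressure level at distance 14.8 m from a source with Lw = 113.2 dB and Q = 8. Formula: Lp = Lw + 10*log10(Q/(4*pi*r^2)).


4*pi*r^2 = 4*pi*14.8^2 = 2752.54 m^2
Q / (4*pi*r^2) = 8 / 2752.54 = 0.00290641
Lp = 113.2 + 10*log10(0.00290641) = 87.834 dB


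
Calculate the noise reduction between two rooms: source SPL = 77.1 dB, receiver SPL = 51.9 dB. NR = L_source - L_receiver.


NR = L_source - L_receiver (difference between source and receiving room levels)
NR = 77.1 - 51.9 = 25.2 dB


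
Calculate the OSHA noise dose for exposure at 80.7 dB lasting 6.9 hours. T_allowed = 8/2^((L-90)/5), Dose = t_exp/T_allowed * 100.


T_allowed = 8 / 2^((80.7 - 90)/5) = 29.0406 hr
Dose = 6.9 / 29.0406 * 100 = 23.76 %


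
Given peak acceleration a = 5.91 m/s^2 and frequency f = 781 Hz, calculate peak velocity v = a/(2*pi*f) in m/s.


omega = 2*pi*f = 2*pi*781 = 4907.17 rad/s
v = a / omega = 5.91 / 4907.17 = 0.0012044 m/s


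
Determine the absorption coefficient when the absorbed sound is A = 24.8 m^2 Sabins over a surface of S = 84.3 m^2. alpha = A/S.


Absorption coefficient = absorbed power / incident power
alpha = A / S = 24.8 / 84.3 = 0.29419


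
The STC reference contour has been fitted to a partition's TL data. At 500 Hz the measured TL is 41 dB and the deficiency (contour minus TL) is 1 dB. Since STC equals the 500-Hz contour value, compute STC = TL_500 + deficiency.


By ASTM E413, STC = value of the fitted reference contour at 500 Hz.
Contour value at 500 Hz = TL_500 + deficiency = 41 + 1 = 42
STC = 42


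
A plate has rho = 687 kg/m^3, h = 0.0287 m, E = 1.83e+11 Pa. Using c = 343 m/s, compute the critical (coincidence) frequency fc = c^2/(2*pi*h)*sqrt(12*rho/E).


12*rho/E = 12*687/1.83e+11 = 4.50492e-08
sqrt(12*rho/E) = sqrt(4.50492e-08) = 0.000212248
c^2/(2*pi*h) = 343^2/(2*pi*0.0287) = 652419
fc = 652419 * 0.000212248 = 138.47 Hz


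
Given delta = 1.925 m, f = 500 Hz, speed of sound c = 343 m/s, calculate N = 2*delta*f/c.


N = 2*delta*f/c = 2*delta/lambda, where lambda = c/f
lambda = 343 / 500 = 0.686 m
N = 2 * 1.925 / 0.686 = 5.6122


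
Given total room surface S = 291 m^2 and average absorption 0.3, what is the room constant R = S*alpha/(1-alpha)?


R = 291 * 0.3 / (1 - 0.3) = 124.71 m^2


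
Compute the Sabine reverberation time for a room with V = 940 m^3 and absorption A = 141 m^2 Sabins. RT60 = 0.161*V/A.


RT60 = 0.161 * 940 / 141 = 1.0733 s


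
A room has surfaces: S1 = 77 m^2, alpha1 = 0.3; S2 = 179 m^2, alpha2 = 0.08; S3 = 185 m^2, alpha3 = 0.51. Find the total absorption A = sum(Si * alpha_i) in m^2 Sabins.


77 * 0.3 = 23.1
179 * 0.08 = 14.32
185 * 0.51 = 94.35
A_total = 23.1 + 14.32 + 94.35 = 131.77 m^2


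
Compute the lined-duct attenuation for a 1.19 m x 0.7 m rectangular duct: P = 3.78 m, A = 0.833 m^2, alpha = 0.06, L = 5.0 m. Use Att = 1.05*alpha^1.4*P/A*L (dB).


alpha^1.4 = 0.06^1.4 = 0.0194721
Attenuation rate = 1.05 * alpha^1.4 * P / A
= 1.05 * 0.0194721 * 3.78 / 0.833 = 0.0927788 dB/m
Total Att = 0.0927788 * 5.0 = 0.46389 dB


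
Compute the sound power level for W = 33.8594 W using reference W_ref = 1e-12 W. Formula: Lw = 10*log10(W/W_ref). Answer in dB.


W / W_ref = 33.8594 / 1e-12 = 3.38594e+13
Lw = 10 * log10(3.38594e+13) = 135.3 dB


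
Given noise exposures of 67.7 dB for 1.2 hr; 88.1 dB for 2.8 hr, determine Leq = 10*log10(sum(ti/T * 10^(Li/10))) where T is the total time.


T_total = 1.2 + 2.8 = 4.0 hr
(1.2/4.0) * 10^(67.7/10) = 1.76653e+06
(2.8/4.0) * 10^(88.1/10) = 4.51958e+08
Sum = 1.76653e+06 + 4.51958e+08 = 4.53725e+08
Leq = 10*log10(4.53725e+08) = 86.568 dB


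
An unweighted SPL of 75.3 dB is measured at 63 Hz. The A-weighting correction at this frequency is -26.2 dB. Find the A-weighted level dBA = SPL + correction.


A-weighting table: 63 Hz -> -26.2 dB correction
SPL_A = SPL + correction = 75.3 + (-26.2) = 49.1 dBA


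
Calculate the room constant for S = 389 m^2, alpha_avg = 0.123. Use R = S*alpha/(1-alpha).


R = 389 * 0.123 / (1 - 0.123) = 54.558 m^2


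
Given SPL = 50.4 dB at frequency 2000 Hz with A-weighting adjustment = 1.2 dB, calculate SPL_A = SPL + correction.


A-weighting table: 2000 Hz -> 1.2 dB correction
SPL_A = SPL + correction = 50.4 + (1.2) = 51.6 dBA


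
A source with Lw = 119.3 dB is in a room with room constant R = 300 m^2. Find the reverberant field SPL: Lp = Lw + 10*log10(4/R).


4/R = 4/300 = 0.0133333
Lp = 119.3 + 10*log10(0.0133333) = 100.55 dB


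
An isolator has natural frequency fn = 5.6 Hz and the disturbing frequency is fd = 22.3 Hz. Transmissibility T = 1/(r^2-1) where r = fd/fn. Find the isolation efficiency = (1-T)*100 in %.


r = 22.3 / 5.6 = 3.98214
r^2 - 1 = 3.98214^2 - 1 = 14.8574
T = 1/14.8574 = 0.0673065
Efficiency = (1 - 0.0673065)*100 = 93.269 %


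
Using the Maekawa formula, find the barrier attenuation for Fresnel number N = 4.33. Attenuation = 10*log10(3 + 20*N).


3 + 20*N = 3 + 20*4.33 = 89.6
Att = 10*log10(89.6) = 19.523 dB


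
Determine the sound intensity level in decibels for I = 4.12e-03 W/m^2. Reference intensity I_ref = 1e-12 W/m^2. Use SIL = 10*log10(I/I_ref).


I / I_ref = 4.12e-03 / 1e-12 = 4.12e+09
SIL = 10 * log10(4.12e+09) = 96.149 dB


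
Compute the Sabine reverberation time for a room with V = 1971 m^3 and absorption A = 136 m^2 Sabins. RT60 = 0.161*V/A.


RT60 = 0.161 * 1971 / 136 = 2.3333 s


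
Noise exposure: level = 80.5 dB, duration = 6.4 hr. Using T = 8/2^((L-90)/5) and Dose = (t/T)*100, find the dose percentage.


T_allowed = 8 / 2^((80.5 - 90)/5) = 29.8571 hr
Dose = 6.4 / 29.8571 * 100 = 21.435 %


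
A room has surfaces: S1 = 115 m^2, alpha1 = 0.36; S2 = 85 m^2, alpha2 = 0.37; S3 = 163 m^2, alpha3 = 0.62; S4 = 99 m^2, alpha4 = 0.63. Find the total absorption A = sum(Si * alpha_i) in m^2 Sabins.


115 * 0.36 = 41.4
85 * 0.37 = 31.45
163 * 0.62 = 101.06
99 * 0.63 = 62.37
A_total = 41.4 + 31.45 + 101.06 + 62.37 = 236.28 m^2


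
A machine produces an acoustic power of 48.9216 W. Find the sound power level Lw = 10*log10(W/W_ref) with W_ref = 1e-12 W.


W / W_ref = 48.9216 / 1e-12 = 4.89216e+13
Lw = 10 * log10(4.89216e+13) = 136.9 dB


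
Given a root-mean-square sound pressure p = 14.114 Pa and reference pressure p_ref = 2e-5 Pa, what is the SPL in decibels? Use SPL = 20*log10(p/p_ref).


p / p_ref = 14.114 / 2e-5 = 705700
SPL = 20 * log10(705700) = 116.97 dB


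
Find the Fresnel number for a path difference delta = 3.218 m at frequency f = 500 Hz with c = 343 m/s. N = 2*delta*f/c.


N = 2*delta*f/c = 2*delta/lambda, where lambda = c/f
lambda = 343 / 500 = 0.686 m
N = 2 * 3.218 / 0.686 = 9.3819


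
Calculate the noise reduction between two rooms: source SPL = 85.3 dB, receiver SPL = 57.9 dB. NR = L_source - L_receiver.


NR = L_source - L_receiver (difference between source and receiving room levels)
NR = 85.3 - 57.9 = 27.4 dB


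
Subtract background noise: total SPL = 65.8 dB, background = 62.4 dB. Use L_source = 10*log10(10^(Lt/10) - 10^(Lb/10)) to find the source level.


10^(65.8/10) = 3.80189e+06
10^(62.4/10) = 1.7378e+06
Difference = 3.80189e+06 - 1.7378e+06 = 2.06409e+06
L_source = 10*log10(2.06409e+06) = 63.147 dB


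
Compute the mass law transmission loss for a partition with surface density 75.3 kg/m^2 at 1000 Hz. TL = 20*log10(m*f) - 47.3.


m * f = 75.3 * 1000 = 75300
20*log10(75300) = 97.5359 dB
TL = 97.5359 - 47.3 = 50.236 dB


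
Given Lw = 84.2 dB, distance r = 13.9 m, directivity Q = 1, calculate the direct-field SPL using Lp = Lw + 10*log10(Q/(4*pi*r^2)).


4*pi*r^2 = 4*pi*13.9^2 = 2427.95 m^2
Q / (4*pi*r^2) = 1 / 2427.95 = 0.00041187
Lp = 84.2 + 10*log10(0.00041187) = 50.348 dB


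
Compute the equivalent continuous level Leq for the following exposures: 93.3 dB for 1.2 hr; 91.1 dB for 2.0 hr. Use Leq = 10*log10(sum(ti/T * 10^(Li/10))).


T_total = 1.2 + 2.0 = 3.2 hr
(1.2/3.2) * 10^(93.3/10) = 8.01736e+08
(2.0/3.2) * 10^(91.1/10) = 8.05156e+08
Sum = 8.01736e+08 + 8.05156e+08 = 1.60689e+09
Leq = 10*log10(1.60689e+09) = 92.06 dB


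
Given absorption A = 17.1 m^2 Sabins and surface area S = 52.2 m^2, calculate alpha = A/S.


Absorption coefficient = absorbed power / incident power
alpha = A / S = 17.1 / 52.2 = 0.32759


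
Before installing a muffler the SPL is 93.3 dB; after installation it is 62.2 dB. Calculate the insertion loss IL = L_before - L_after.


Insertion loss = SPL without muffler - SPL with muffler
IL = 93.3 - 62.2 = 31.1 dB


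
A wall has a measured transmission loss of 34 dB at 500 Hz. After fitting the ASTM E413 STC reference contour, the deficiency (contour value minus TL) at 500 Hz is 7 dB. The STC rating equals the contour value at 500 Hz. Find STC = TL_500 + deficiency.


By ASTM E413, STC = value of the fitted reference contour at 500 Hz.
Contour value at 500 Hz = TL_500 + deficiency = 34 + 7 = 41
STC = 41


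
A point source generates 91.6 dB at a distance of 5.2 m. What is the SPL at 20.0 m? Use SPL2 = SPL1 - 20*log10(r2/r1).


r2/r1 = 20.0/5.2 = 3.84615
Correction = 20*log10(3.84615) = 11.7005 dB
SPL2 = 91.6 - 11.7005 = 79.899 dB


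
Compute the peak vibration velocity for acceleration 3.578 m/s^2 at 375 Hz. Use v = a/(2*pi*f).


omega = 2*pi*f = 2*pi*375 = 2356.19 rad/s
v = a / omega = 3.578 / 2356.19 = 0.0015186 m/s


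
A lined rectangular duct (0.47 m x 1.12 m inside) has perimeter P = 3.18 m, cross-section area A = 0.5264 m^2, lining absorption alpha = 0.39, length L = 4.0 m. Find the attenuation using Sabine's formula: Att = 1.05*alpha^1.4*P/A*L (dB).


alpha^1.4 = 0.39^1.4 = 0.267603
Attenuation rate = 1.05 * alpha^1.4 * P / A
= 1.05 * 0.267603 * 3.18 / 0.5264 = 1.69743 dB/m
Total Att = 1.69743 * 4.0 = 6.7897 dB


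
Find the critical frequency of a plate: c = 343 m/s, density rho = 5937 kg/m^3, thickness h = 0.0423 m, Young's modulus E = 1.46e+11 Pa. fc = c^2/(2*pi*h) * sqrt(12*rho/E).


12*rho/E = 12*5937/1.46e+11 = 4.87973e-07
sqrt(12*rho/E) = sqrt(4.87973e-07) = 0.000698551
c^2/(2*pi*h) = 343^2/(2*pi*0.0423) = 442658
fc = 442658 * 0.000698551 = 309.22 Hz


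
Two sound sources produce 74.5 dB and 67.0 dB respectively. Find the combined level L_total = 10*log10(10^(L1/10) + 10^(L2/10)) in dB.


10^(74.5/10) = 2.81838e+07
10^(67.0/10) = 5.01187e+06
Sum = 2.81838e+07 + 5.01187e+06 = 3.31957e+07
L_total = 10*log10(3.31957e+07) = 75.211 dB


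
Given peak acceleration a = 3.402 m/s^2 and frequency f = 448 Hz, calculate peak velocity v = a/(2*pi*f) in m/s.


omega = 2*pi*f = 2*pi*448 = 2814.87 rad/s
v = a / omega = 3.402 / 2814.87 = 0.0012086 m/s


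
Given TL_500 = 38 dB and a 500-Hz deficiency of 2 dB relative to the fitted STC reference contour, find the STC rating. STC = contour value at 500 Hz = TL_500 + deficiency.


By ASTM E413, STC = value of the fitted reference contour at 500 Hz.
Contour value at 500 Hz = TL_500 + deficiency = 38 + 2 = 40
STC = 40


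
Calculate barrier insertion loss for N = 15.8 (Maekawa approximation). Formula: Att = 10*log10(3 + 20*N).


3 + 20*N = 3 + 20*15.8 = 319
Att = 10*log10(319) = 25.038 dB


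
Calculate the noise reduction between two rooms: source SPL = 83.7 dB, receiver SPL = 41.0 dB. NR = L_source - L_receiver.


NR = L_source - L_receiver (difference between source and receiving room levels)
NR = 83.7 - 41.0 = 42.7 dB


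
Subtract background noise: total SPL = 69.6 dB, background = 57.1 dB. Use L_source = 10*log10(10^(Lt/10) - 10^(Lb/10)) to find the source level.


10^(69.6/10) = 9.12011e+06
10^(57.1/10) = 512861
Difference = 9.12011e+06 - 512861 = 8.60725e+06
L_source = 10*log10(8.60725e+06) = 69.349 dB


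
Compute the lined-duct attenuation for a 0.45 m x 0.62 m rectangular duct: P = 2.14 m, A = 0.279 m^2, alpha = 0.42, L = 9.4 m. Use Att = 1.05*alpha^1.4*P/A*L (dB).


alpha^1.4 = 0.42^1.4 = 0.296858
Attenuation rate = 1.05 * alpha^1.4 * P / A
= 1.05 * 0.296858 * 2.14 / 0.279 = 2.39082 dB/m
Total Att = 2.39082 * 9.4 = 22.474 dB


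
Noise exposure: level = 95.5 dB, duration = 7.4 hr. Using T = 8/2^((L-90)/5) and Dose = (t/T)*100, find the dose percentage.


T_allowed = 8 / 2^((95.5 - 90)/5) = 3.73213 hr
Dose = 7.4 / 3.73213 * 100 = 198.28 %


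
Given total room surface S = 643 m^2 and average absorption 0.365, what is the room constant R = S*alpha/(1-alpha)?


R = 643 * 0.365 / (1 - 0.365) = 369.6 m^2


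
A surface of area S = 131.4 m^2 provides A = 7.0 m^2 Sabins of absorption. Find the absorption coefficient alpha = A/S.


Absorption coefficient = absorbed power / incident power
alpha = A / S = 7.0 / 131.4 = 0.053272


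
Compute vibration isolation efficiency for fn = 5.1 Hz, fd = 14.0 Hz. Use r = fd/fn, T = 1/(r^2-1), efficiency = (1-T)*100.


r = 14.0 / 5.1 = 2.7451
r^2 - 1 = 2.7451^2 - 1 = 6.53557
T = 1/6.53557 = 0.153009
Efficiency = (1 - 0.153009)*100 = 84.699 %


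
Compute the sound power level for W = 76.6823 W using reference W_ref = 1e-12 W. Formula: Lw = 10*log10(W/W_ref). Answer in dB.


W / W_ref = 76.6823 / 1e-12 = 7.66823e+13
Lw = 10 * log10(7.66823e+13) = 138.85 dB


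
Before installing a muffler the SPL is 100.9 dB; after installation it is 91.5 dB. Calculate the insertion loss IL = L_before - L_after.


Insertion loss = SPL without muffler - SPL with muffler
IL = 100.9 - 91.5 = 9.4 dB


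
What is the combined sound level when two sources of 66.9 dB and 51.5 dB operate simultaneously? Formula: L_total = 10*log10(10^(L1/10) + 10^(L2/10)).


10^(66.9/10) = 4.89779e+06
10^(51.5/10) = 141254
Sum = 4.89779e+06 + 141254 = 5.03904e+06
L_total = 10*log10(5.03904e+06) = 67.023 dB


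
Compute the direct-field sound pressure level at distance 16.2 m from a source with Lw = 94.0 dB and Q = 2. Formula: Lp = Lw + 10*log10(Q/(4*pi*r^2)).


4*pi*r^2 = 4*pi*16.2^2 = 3297.92 m^2
Q / (4*pi*r^2) = 2 / 3297.92 = 0.000606443
Lp = 94.0 + 10*log10(0.000606443) = 61.828 dB


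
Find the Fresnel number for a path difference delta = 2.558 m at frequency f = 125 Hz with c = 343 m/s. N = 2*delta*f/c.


N = 2*delta*f/c = 2*delta/lambda, where lambda = c/f
lambda = 343 / 125 = 2.744 m
N = 2 * 2.558 / 2.744 = 1.8644


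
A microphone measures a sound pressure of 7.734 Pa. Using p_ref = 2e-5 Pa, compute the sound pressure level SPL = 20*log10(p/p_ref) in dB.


p / p_ref = 7.734 / 2e-5 = 386700
SPL = 20 * log10(386700) = 111.75 dB


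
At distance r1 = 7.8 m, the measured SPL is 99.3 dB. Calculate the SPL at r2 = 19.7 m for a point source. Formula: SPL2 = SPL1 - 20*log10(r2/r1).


r2/r1 = 19.7/7.8 = 2.52564
Correction = 20*log10(2.52564) = 8.04743 dB
SPL2 = 99.3 - 8.04743 = 91.253 dB


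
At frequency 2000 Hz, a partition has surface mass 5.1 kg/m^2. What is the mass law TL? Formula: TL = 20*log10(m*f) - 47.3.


m * f = 5.1 * 2000 = 10200
20*log10(10200) = 80.172 dB
TL = 80.172 - 47.3 = 32.872 dB


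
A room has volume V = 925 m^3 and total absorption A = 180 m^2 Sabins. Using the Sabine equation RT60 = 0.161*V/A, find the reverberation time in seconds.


RT60 = 0.161 * 925 / 180 = 0.82736 s


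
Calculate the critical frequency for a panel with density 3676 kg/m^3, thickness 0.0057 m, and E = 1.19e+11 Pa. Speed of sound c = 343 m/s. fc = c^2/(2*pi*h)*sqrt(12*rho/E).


12*rho/E = 12*3676/1.19e+11 = 3.70689e-07
sqrt(12*rho/E) = sqrt(3.70689e-07) = 0.000608842
c^2/(2*pi*h) = 343^2/(2*pi*0.0057) = 3.28499e+06
fc = 3.28499e+06 * 0.000608842 = 2000 Hz


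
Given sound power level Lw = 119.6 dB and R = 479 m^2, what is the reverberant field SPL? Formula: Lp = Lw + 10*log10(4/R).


4/R = 4/479 = 0.00835073
Lp = 119.6 + 10*log10(0.00835073) = 98.817 dB


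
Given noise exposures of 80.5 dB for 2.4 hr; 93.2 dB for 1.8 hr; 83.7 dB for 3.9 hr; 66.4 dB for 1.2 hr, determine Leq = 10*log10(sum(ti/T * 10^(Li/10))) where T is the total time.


T_total = 2.4 + 1.8 + 3.9 + 1.2 = 9.3 hr
(2.4/9.3) * 10^(80.5/10) = 2.89553e+07
(1.8/9.3) * 10^(93.2/10) = 4.0438e+08
(3.9/9.3) * 10^(83.7/10) = 9.83064e+07
(1.2/9.3) * 10^(66.4/10) = 563246
Sum = 2.89553e+07 + 4.0438e+08 + 9.83064e+07 + 563246 = 5.32205e+08
Leq = 10*log10(5.32205e+08) = 87.261 dB


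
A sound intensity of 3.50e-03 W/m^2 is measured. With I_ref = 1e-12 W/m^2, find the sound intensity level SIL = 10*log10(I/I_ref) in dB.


I / I_ref = 3.50e-03 / 1e-12 = 3.5e+09
SIL = 10 * log10(3.5e+09) = 95.441 dB


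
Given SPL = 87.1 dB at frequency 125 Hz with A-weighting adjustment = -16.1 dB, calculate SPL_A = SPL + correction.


A-weighting table: 125 Hz -> -16.1 dB correction
SPL_A = SPL + correction = 87.1 + (-16.1) = 71 dBA


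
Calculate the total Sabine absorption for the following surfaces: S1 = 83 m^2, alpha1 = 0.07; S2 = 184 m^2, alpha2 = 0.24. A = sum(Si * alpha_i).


83 * 0.07 = 5.81
184 * 0.24 = 44.16
A_total = 5.81 + 44.16 = 49.97 m^2


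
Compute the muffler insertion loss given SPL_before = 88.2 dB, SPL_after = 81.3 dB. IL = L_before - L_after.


Insertion loss = SPL without muffler - SPL with muffler
IL = 88.2 - 81.3 = 6.9 dB


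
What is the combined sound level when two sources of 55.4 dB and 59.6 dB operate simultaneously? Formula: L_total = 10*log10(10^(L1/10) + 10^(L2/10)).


10^(55.4/10) = 346737
10^(59.6/10) = 912011
Sum = 346737 + 912011 = 1.25875e+06
L_total = 10*log10(1.25875e+06) = 60.999 dB


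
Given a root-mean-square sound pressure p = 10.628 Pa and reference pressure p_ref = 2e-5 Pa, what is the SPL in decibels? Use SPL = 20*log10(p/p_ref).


p / p_ref = 10.628 / 2e-5 = 531400
SPL = 20 * log10(531400) = 114.51 dB


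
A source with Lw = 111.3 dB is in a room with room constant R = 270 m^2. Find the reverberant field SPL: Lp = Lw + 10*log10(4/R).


4/R = 4/270 = 0.0148148
Lp = 111.3 + 10*log10(0.0148148) = 93.007 dB


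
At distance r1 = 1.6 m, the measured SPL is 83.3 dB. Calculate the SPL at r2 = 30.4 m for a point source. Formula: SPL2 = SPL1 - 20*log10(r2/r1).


r2/r1 = 30.4/1.6 = 19
Correction = 20*log10(19) = 25.5751 dB
SPL2 = 83.3 - 25.5751 = 57.725 dB


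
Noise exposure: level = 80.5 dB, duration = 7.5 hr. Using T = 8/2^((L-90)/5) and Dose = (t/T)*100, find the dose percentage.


T_allowed = 8 / 2^((80.5 - 90)/5) = 29.8571 hr
Dose = 7.5 / 29.8571 * 100 = 25.12 %


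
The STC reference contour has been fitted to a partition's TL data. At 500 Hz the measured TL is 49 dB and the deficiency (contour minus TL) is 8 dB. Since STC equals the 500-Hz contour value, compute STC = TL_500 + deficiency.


By ASTM E413, STC = value of the fitted reference contour at 500 Hz.
Contour value at 500 Hz = TL_500 + deficiency = 49 + 8 = 57
STC = 57


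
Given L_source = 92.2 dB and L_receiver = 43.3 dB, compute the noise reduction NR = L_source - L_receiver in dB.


NR = L_source - L_receiver (difference between source and receiving room levels)
NR = 92.2 - 43.3 = 48.9 dB


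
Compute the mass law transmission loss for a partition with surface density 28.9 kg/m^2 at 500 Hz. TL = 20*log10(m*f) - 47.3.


m * f = 28.9 * 500 = 14450
20*log10(14450) = 83.1974 dB
TL = 83.1974 - 47.3 = 35.897 dB


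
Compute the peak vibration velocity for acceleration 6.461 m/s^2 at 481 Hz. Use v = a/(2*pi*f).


omega = 2*pi*f = 2*pi*481 = 3022.21 rad/s
v = a / omega = 6.461 / 3022.21 = 0.0021378 m/s


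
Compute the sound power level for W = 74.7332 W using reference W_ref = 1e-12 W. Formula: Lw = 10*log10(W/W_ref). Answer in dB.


W / W_ref = 74.7332 / 1e-12 = 7.47332e+13
Lw = 10 * log10(7.47332e+13) = 138.74 dB


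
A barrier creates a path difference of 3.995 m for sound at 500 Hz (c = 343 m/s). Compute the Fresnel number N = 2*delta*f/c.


N = 2*delta*f/c = 2*delta/lambda, where lambda = c/f
lambda = 343 / 500 = 0.686 m
N = 2 * 3.995 / 0.686 = 11.647


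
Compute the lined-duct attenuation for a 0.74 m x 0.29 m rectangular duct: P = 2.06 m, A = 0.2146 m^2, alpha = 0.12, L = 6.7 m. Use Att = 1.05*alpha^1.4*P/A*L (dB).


alpha^1.4 = 0.12^1.4 = 0.0513871
Attenuation rate = 1.05 * alpha^1.4 * P / A
= 1.05 * 0.0513871 * 2.06 / 0.2146 = 0.517942 dB/m
Total Att = 0.517942 * 6.7 = 3.4702 dB


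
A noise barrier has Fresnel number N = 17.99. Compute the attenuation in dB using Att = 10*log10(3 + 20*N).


3 + 20*N = 3 + 20*17.99 = 362.8
Att = 10*log10(362.8) = 25.597 dB


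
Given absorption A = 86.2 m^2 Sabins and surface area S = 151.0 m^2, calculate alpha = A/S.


Absorption coefficient = absorbed power / incident power
alpha = A / S = 86.2 / 151.0 = 0.57086


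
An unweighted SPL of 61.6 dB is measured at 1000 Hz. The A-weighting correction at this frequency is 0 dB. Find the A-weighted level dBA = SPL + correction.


A-weighting table: 1000 Hz -> 0 dB correction
SPL_A = SPL + correction = 61.6 + (0) = 61.6 dBA


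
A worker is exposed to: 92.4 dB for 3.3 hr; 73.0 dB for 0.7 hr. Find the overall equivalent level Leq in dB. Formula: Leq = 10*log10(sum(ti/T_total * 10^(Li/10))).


T_total = 3.3 + 0.7 = 4.0 hr
(3.3/4.0) * 10^(92.4/10) = 1.43369e+09
(0.7/4.0) * 10^(73.0/10) = 3.49171e+06
Sum = 1.43369e+09 + 3.49171e+06 = 1.43718e+09
Leq = 10*log10(1.43718e+09) = 91.575 dB


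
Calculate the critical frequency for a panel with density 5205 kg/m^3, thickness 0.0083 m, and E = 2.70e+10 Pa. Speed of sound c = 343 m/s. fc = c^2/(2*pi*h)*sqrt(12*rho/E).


12*rho/E = 12*5205/2.70e+10 = 2.31333e-06
sqrt(12*rho/E) = sqrt(2.31333e-06) = 0.00152096
c^2/(2*pi*h) = 343^2/(2*pi*0.0083) = 2.25595e+06
fc = 2.25595e+06 * 0.00152096 = 3431.2 Hz


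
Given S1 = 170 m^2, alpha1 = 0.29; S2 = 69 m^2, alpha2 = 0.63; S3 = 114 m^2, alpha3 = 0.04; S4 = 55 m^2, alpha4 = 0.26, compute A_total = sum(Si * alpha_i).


170 * 0.29 = 49.3
69 * 0.63 = 43.47
114 * 0.04 = 4.56
55 * 0.26 = 14.3
A_total = 49.3 + 43.47 + 4.56 + 14.3 = 111.63 m^2


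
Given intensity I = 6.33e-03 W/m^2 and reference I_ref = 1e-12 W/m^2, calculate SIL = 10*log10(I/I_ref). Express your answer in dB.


I / I_ref = 6.33e-03 / 1e-12 = 6.33e+09
SIL = 10 * log10(6.33e+09) = 98.014 dB


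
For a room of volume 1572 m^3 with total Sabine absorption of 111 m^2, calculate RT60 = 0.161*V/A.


RT60 = 0.161 * 1572 / 111 = 2.2801 s


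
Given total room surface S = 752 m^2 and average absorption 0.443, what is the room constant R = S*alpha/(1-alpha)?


R = 752 * 0.443 / (1 - 0.443) = 598.09 m^2


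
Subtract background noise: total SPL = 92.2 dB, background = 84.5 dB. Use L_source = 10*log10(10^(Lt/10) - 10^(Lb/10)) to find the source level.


10^(92.2/10) = 1.65959e+09
10^(84.5/10) = 2.81838e+08
Difference = 1.65959e+09 - 2.81838e+08 = 1.37775e+09
L_source = 10*log10(1.37775e+09) = 91.392 dB


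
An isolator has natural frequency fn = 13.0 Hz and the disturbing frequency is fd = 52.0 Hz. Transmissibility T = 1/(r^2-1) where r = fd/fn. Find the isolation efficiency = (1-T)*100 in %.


r = 52.0 / 13.0 = 4
r^2 - 1 = 4^2 - 1 = 15
T = 1/15 = 0.0666667
Efficiency = (1 - 0.0666667)*100 = 93.333 %


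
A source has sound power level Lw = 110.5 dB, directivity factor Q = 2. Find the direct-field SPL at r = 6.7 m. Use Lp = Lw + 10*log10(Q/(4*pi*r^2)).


4*pi*r^2 = 4*pi*6.7^2 = 564.104 m^2
Q / (4*pi*r^2) = 2 / 564.104 = 0.00354545
Lp = 110.5 + 10*log10(0.00354545) = 85.997 dB


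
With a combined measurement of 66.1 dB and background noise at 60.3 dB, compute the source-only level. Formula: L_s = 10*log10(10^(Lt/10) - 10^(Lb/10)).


10^(66.1/10) = 4.0738e+06
10^(60.3/10) = 1.07152e+06
Difference = 4.0738e+06 - 1.07152e+06 = 3.00228e+06
L_source = 10*log10(3.00228e+06) = 64.775 dB


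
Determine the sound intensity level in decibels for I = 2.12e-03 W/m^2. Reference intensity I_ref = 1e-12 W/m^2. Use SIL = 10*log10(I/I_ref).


I / I_ref = 2.12e-03 / 1e-12 = 2.12e+09
SIL = 10 * log10(2.12e+09) = 93.263 dB


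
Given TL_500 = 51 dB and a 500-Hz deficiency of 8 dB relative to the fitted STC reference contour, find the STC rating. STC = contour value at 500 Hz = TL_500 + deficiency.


By ASTM E413, STC = value of the fitted reference contour at 500 Hz.
Contour value at 500 Hz = TL_500 + deficiency = 51 + 8 = 59
STC = 59


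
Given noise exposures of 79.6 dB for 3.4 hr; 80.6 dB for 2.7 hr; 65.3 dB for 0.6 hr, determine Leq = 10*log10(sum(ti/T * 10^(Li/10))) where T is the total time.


T_total = 3.4 + 2.7 + 0.6 = 6.7 hr
(3.4/6.7) * 10^(79.6/10) = 4.62811e+07
(2.7/6.7) * 10^(80.6/10) = 4.62689e+07
(0.6/6.7) * 10^(65.3/10) = 303443
Sum = 4.62811e+07 + 4.62689e+07 + 303443 = 9.28534e+07
Leq = 10*log10(9.28534e+07) = 79.678 dB


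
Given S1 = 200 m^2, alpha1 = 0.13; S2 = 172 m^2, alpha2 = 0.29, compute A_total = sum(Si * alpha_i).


200 * 0.13 = 26
172 * 0.29 = 49.88
A_total = 26 + 49.88 = 75.88 m^2


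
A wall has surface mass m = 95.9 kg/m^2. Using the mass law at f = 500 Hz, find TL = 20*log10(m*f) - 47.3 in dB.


m * f = 95.9 * 500 = 47950
20*log10(47950) = 93.6158 dB
TL = 93.6158 - 47.3 = 46.316 dB


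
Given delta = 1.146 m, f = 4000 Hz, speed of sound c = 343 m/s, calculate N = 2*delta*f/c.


N = 2*delta*f/c = 2*delta/lambda, where lambda = c/f
lambda = 343 / 4000 = 0.08575 m
N = 2 * 1.146 / 0.08575 = 26.729


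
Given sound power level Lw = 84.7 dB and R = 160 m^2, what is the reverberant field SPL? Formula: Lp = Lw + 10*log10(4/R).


4/R = 4/160 = 0.025
Lp = 84.7 + 10*log10(0.025) = 68.679 dB


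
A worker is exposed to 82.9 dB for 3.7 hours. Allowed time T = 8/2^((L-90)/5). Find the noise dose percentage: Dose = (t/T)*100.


T_allowed = 8 / 2^((82.9 - 90)/5) = 21.4068 hr
Dose = 3.7 / 21.4068 * 100 = 17.284 %


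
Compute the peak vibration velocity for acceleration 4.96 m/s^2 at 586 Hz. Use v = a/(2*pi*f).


omega = 2*pi*f = 2*pi*586 = 3681.95 rad/s
v = a / omega = 4.96 / 3681.95 = 0.0013471 m/s


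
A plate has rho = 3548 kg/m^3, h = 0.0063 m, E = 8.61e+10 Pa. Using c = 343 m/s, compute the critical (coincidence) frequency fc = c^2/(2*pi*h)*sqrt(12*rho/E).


12*rho/E = 12*3548/8.61e+10 = 4.94495e-07
sqrt(12*rho/E) = sqrt(4.94495e-07) = 0.000703203
c^2/(2*pi*h) = 343^2/(2*pi*0.0063) = 2.97213e+06
fc = 2.97213e+06 * 0.000703203 = 2090 Hz


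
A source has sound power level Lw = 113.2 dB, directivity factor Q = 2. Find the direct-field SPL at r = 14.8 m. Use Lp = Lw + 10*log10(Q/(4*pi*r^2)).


4*pi*r^2 = 4*pi*14.8^2 = 2752.54 m^2
Q / (4*pi*r^2) = 2 / 2752.54 = 0.000726602
Lp = 113.2 + 10*log10(0.000726602) = 81.813 dB


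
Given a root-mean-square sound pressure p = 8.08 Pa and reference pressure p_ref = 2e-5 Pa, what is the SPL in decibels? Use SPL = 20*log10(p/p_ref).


p / p_ref = 8.08 / 2e-5 = 404000
SPL = 20 * log10(404000) = 112.13 dB


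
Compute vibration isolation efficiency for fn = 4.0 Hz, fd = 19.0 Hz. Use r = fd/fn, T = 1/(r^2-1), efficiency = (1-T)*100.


r = 19.0 / 4.0 = 4.75
r^2 - 1 = 4.75^2 - 1 = 21.5625
T = 1/21.5625 = 0.0463768
Efficiency = (1 - 0.0463768)*100 = 95.362 %


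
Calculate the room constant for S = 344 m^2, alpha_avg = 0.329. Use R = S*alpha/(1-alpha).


R = 344 * 0.329 / (1 - 0.329) = 168.67 m^2


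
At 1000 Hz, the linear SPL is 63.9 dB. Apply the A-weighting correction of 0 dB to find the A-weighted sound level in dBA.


A-weighting table: 1000 Hz -> 0 dB correction
SPL_A = SPL + correction = 63.9 + (0) = 63.9 dBA


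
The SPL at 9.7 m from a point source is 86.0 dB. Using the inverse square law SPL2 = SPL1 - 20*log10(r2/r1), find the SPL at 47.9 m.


r2/r1 = 47.9/9.7 = 4.93814
Correction = 20*log10(4.93814) = 13.8713 dB
SPL2 = 86.0 - 13.8713 = 72.129 dB


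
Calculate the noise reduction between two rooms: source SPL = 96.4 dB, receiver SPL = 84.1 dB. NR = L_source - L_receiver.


NR = L_source - L_receiver (difference between source and receiving room levels)
NR = 96.4 - 84.1 = 12.3 dB


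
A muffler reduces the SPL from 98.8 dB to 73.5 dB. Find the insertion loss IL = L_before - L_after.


Insertion loss = SPL without muffler - SPL with muffler
IL = 98.8 - 73.5 = 25.3 dB


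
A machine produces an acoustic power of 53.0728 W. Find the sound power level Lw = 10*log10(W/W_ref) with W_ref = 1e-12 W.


W / W_ref = 53.0728 / 1e-12 = 5.30728e+13
Lw = 10 * log10(5.30728e+13) = 137.25 dB


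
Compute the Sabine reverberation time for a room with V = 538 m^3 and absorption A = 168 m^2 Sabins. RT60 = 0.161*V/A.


RT60 = 0.161 * 538 / 168 = 0.51558 s


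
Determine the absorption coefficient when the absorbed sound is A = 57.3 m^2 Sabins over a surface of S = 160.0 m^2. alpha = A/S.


Absorption coefficient = absorbed power / incident power
alpha = A / S = 57.3 / 160.0 = 0.35812


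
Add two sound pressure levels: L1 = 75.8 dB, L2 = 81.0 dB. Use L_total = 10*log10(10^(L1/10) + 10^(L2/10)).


10^(75.8/10) = 3.80189e+07
10^(81.0/10) = 1.25893e+08
Sum = 3.80189e+07 + 1.25893e+08 = 1.63912e+08
L_total = 10*log10(1.63912e+08) = 82.146 dB


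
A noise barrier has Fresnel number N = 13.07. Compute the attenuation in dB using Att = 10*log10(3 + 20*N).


3 + 20*N = 3 + 20*13.07 = 264.4
Att = 10*log10(264.4) = 24.223 dB


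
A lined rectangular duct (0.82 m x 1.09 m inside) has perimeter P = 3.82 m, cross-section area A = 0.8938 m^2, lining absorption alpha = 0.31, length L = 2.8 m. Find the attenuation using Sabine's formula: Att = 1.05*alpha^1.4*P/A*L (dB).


alpha^1.4 = 0.31^1.4 = 0.194047
Attenuation rate = 1.05 * alpha^1.4 * P / A
= 1.05 * 0.194047 * 3.82 / 0.8938 = 0.870802 dB/m
Total Att = 0.870802 * 2.8 = 2.4382 dB


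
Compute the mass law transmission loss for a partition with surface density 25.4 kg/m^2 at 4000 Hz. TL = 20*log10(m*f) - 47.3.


m * f = 25.4 * 4000 = 101600
20*log10(101600) = 100.138 dB
TL = 100.138 - 47.3 = 52.838 dB


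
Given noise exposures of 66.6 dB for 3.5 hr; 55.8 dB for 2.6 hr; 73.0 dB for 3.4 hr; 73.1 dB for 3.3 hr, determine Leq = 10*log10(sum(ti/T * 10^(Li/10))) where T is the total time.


T_total = 3.5 + 2.6 + 3.4 + 3.3 = 12.8 hr
(3.5/12.8) * 10^(66.6/10) = 1.24985e+06
(2.6/12.8) * 10^(55.8/10) = 77226
(3.4/12.8) * 10^(73.0/10) = 5.29992e+06
(3.3/12.8) * 10^(73.1/10) = 5.26386e+06
Sum = 1.24985e+06 + 77226 + 5.29992e+06 + 5.26386e+06 = 1.18909e+07
Leq = 10*log10(1.18909e+07) = 70.752 dB


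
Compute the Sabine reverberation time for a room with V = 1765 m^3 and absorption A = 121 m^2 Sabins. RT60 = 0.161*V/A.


RT60 = 0.161 * 1765 / 121 = 2.3485 s


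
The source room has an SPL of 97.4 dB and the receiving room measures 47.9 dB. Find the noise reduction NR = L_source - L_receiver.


NR = L_source - L_receiver (difference between source and receiving room levels)
NR = 97.4 - 47.9 = 49.5 dB


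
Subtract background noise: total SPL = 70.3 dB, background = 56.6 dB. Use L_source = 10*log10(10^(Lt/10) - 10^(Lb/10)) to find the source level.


10^(70.3/10) = 1.07152e+07
10^(56.6/10) = 457088
Difference = 1.07152e+07 - 457088 = 1.02581e+07
L_source = 10*log10(1.02581e+07) = 70.111 dB


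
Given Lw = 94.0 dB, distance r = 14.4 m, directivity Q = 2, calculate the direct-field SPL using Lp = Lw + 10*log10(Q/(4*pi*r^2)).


4*pi*r^2 = 4*pi*14.4^2 = 2605.76 m^2
Q / (4*pi*r^2) = 2 / 2605.76 = 0.00076753
Lp = 94.0 + 10*log10(0.00076753) = 62.851 dB


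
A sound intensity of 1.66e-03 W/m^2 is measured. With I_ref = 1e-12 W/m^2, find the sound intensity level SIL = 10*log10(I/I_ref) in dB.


I / I_ref = 1.66e-03 / 1e-12 = 1.66e+09
SIL = 10 * log10(1.66e+09) = 92.201 dB


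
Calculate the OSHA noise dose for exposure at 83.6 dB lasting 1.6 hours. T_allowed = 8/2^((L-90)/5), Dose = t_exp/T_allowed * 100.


T_allowed = 8 / 2^((83.6 - 90)/5) = 19.4271 hr
Dose = 1.6 / 19.4271 * 100 = 8.2359 %


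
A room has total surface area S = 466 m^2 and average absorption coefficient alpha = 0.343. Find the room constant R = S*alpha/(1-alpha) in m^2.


R = 466 * 0.343 / (1 - 0.343) = 243.28 m^2


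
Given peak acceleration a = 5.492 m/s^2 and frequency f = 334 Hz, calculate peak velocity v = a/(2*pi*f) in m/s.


omega = 2*pi*f = 2*pi*334 = 2098.58 rad/s
v = a / omega = 5.492 / 2098.58 = 0.002617 m/s


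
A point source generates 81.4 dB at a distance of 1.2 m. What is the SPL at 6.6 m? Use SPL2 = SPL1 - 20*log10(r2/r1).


r2/r1 = 6.6/1.2 = 5.5
Correction = 20*log10(5.5) = 14.8073 dB
SPL2 = 81.4 - 14.8073 = 66.593 dB


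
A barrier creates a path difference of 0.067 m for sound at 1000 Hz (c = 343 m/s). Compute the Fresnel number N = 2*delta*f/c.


N = 2*delta*f/c = 2*delta/lambda, where lambda = c/f
lambda = 343 / 1000 = 0.343 m
N = 2 * 0.067 / 0.343 = 0.39067


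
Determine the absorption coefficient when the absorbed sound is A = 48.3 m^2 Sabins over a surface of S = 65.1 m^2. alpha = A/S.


Absorption coefficient = absorbed power / incident power
alpha = A / S = 48.3 / 65.1 = 0.74194


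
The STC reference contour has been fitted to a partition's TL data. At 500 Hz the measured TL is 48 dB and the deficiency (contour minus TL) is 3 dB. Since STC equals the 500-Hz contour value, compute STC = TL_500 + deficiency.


By ASTM E413, STC = value of the fitted reference contour at 500 Hz.
Contour value at 500 Hz = TL_500 + deficiency = 48 + 3 = 51
STC = 51


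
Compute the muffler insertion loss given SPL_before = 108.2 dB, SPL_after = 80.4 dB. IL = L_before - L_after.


Insertion loss = SPL without muffler - SPL with muffler
IL = 108.2 - 80.4 = 27.8 dB


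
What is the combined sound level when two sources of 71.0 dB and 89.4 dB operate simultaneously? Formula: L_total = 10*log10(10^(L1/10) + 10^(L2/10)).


10^(71.0/10) = 1.25893e+07
10^(89.4/10) = 8.70964e+08
Sum = 1.25893e+07 + 8.70964e+08 = 8.83553e+08
L_total = 10*log10(8.83553e+08) = 89.462 dB


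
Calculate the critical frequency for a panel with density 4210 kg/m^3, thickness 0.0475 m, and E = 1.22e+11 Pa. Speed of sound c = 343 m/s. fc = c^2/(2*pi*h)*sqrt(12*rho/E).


12*rho/E = 12*4210/1.22e+11 = 4.14098e-07
sqrt(12*rho/E) = sqrt(4.14098e-07) = 0.000643504
c^2/(2*pi*h) = 343^2/(2*pi*0.0475) = 394198
fc = 394198 * 0.000643504 = 253.67 Hz


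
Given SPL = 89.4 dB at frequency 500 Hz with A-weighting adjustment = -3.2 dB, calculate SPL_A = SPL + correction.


A-weighting table: 500 Hz -> -3.2 dB correction
SPL_A = SPL + correction = 89.4 + (-3.2) = 86.2 dBA


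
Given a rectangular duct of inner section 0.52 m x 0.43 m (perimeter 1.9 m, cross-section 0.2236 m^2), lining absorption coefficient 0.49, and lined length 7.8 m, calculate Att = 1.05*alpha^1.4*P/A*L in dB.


alpha^1.4 = 0.49^1.4 = 0.368362
Attenuation rate = 1.05 * alpha^1.4 * P / A
= 1.05 * 0.368362 * 1.9 / 0.2236 = 3.28659 dB/m
Total Att = 3.28659 * 7.8 = 25.635 dB


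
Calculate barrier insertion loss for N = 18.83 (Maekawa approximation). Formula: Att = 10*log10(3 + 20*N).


3 + 20*N = 3 + 20*18.83 = 379.6
Att = 10*log10(379.6) = 25.793 dB


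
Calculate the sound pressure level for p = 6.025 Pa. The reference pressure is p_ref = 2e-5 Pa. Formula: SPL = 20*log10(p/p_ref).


p / p_ref = 6.025 / 2e-5 = 301250
SPL = 20 * log10(301250) = 109.58 dB


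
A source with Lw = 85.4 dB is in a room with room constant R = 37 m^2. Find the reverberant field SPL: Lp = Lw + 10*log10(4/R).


4/R = 4/37 = 0.108108
Lp = 85.4 + 10*log10(0.108108) = 75.739 dB


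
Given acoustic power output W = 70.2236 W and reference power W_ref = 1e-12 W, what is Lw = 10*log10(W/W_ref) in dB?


W / W_ref = 70.2236 / 1e-12 = 7.02236e+13
Lw = 10 * log10(7.02236e+13) = 138.46 dB


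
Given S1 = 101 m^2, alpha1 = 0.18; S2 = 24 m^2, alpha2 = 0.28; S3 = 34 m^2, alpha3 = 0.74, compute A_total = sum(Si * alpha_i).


101 * 0.18 = 18.18
24 * 0.28 = 6.72
34 * 0.74 = 25.16
A_total = 18.18 + 6.72 + 25.16 = 50.06 m^2


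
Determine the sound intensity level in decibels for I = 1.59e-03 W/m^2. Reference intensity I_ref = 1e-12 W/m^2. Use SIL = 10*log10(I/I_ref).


I / I_ref = 1.59e-03 / 1e-12 = 1.59e+09
SIL = 10 * log10(1.59e+09) = 92.014 dB


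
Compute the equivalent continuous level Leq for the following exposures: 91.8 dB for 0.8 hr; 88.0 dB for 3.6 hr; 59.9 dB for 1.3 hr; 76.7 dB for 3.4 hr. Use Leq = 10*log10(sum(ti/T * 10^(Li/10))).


T_total = 0.8 + 3.6 + 1.3 + 3.4 = 9.1 hr
(0.8/9.1) * 10^(91.8/10) = 1.3306e+08
(3.6/9.1) * 10^(88.0/10) = 2.49609e+08
(1.3/9.1) * 10^(59.9/10) = 139605
(3.4/9.1) * 10^(76.7/10) = 1.74758e+07
Sum = 1.3306e+08 + 2.49609e+08 + 139605 + 1.74758e+07 = 4.00284e+08
Leq = 10*log10(4.00284e+08) = 86.024 dB
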